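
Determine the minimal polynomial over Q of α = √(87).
m_α(x) = x^2 - 87

α satisfies α^2 - 87 = 0, so x^2 - 87 annihilates α. Since d = 87 is squarefree and ≠ 1, it is not a perfect square in Q, so x^2 - 87 has no rational root and is therefore irreducible over Q (a degree-2 polynomial over a field is irreducible iff it has no root). Hence m_α(x) = x^2 - 87.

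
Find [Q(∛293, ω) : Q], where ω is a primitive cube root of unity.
[Q(∛293, ω) : Q] = 6

[Q(∛293):Q] = 3 (min poly x^3 - 293, irreducible since 293 is not a perfect cube). [Q(ω):Q] = 2 (min poly x^2 + x + 1). Since Q(∛293) ⊂ R and ω ∉ R, we have ω ∉ Q(∛293), so x^2 + x + 1 remains irreducible over Q(∛293) and [Q(∛293, ω) : Q(∛293)] = 2. By the tower law, [Q(∛293, ω) : Q] = 3 · 2 = 6. (In fact Q(∛293, ω) is the splitting field of x^3 - 293 over Q.)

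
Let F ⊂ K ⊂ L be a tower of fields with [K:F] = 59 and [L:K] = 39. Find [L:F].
[L:F] = 2301

The tower law says that for any tower of field extensions F ⊂ K ⊂ L with finite degrees, [L:F] = [L:K] · [K:F]. Here this gives [L:F] = 39 · 59 = 2301.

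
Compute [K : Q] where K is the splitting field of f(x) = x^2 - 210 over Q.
[K : Q] = 2

f(x) = x^2 - 210 factors as (x - √210)(x + √210). The splitting field is K = Q(√210). Since 210 is squarefree and > 1, it is not a perfect square, so x^2 - 210 is irreducible over Q and [Q(√210) : Q] = 2. Hence [K : Q] = 2.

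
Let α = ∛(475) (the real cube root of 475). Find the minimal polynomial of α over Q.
m_α(x) = x^3 - 475

α satisfies α^3 = 475, so x^3 - 475 annihilates α. By the rational root test, a rational root p/q (in lowest terms) of x^3 - 475 would satisfy p^3 = 475 q^3, forcing q = 1 and p^3 = 475; but 475 is not a perfect cube, contradiction. A monic cubic over Q with no rational root is irreducible (any nontrivial factorization would include a linear factor). Hence x^3 - 475 is the minimal polynomial of α, and in particular [Q(α):Q] = 3.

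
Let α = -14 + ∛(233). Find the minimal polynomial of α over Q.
m_α(x) = x^3 + 42x^2 + 588x + 2511

Set β = α + 14 = ∛(233), so β^3 = 233. Then (α + 14)^3 - 233 = 0, i.e. α is a root of g(x) = (x + 14)^3 - 233 = x^3 + 42x^2 + 588x + 2511. Since g(x) = h(x + 14) where h(x) = x^3 - 233, and h is irreducible over Q (because 233 is not a perfect cube, so h has no rational root, and a monic cubic with no rational root is irreducible), g is also irreducible (irreducibility is preserved under the substitution x → x + 14). Hence m_α(x) = x^3 + 42x^2 + 588x + 2511.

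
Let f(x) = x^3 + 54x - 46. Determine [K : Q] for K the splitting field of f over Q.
[K : Q] = 6

By the rational root test, any rational root of the monic integer polynomial f(x) = x^3 + 54x - 46 must be an integer dividing the constant term -46, i.e. one of ±{1, 2, 23, 46}. Evaluating: f(1) = 9, f(-1) = -101, f(2) = 70, f(-2) = -162, f(23) = 13363, f(-23) = -13455, f(46) = 99774, f(-46) = -99866; none is 0, so f has no rational root and is therefore irreducible over Q (a cubic with no linear factor over a field is irreducible). For an irreducible cubic, the Galois group is A_3 or S_3 according as the discriminant disc(f) = -4a^3 - 27b^2 = -4·(54)^3 - 27·(-46)^2 = -686988 is or is not a square in Q. Here disc(f) = -686988 is not a perfect square in Q, so the Galois group of f over Q is not contained in A_3 and must be all of S_3. The splitting field has degree |S_3| = 6 over Q, so [K : Q] = 6.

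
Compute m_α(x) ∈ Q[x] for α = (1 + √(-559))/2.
m_α(x) = x^2 - x + 140

From 2α - 1 = √(-559), squaring gives (2α - 1)^2 = -559, i.e. 4α^2 - 4α + 1 = -559, so α^2 - α + (1 + 559)/4 = 0. Since -559 ≡ 1 (mod 4), (1 + 559)/4 = 140 ∈ Z. The polynomial x^2 - x + 140 has discriminant 1 - 4·(140) = -559, which is not a perfect square in Q (d = -559 is squarefree and ≠ 1), so x^2 - x + 140 is irreducible over Q. It is the minimal polynomial of α.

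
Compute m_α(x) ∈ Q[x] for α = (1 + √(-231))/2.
m_α(x) = x^2 - x + 58

From 2α - 1 = √(-231), squaring gives (2α - 1)^2 = -231, i.e. 4α^2 - 4α + 1 = -231, so α^2 - α + (1 + 231)/4 = 0. Since -231 ≡ 1 (mod 4), (1 + 231)/4 = 58 ∈ Z. The polynomial x^2 - x + 58 has discriminant 1 - 4·(58) = -231, which is not a perfect square in Q (d = -231 is squarefree and ≠ 1), so x^2 - x + 58 is irreducible over Q. It is the minimal polynomial of α.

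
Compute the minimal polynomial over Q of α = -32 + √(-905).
m_α(x) = x^2 + 64x + 1929

From α + 32 = √(-905), squaring gives (α + 32)^2 = -905, i.e. α^2 + 64α + 1024 = -905, so α^2 + 64α + 1929 = 0. The discriminant of x^2 + 64x + 1929 is (64)^2 - 4·(1929) = 4096 - 7716 = -3620, and 4·(-905) is not a perfect square in Q since -905 is squarefree and ≠ 1. Hence x^2 + 64x + 1929 is irreducible over Q and is the minimal polynomial of α.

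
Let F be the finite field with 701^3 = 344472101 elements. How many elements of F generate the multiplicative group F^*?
There are φ(344472100) = 118104480 primitive elements

F_q^* is cyclic of order q - 1 = 344472100. A cyclic group of order m has exactly φ(m) generators. Here m = 344472100 = 2^2 · 5^2 · 7 · 492103, so the number of primitive elements is φ(344472100) = 118104480.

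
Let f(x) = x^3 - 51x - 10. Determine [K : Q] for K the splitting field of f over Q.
[K : Q] = 6

By the rational root test, any rational root of the monic integer polynomial f(x) = x^3 - 51x - 10 must be an integer dividing the constant term -10, i.e. one of ±{1, 2, 5, 10}. Evaluating: f(1) = -60, f(-1) = 40, f(2) = -104, f(-2) = 84, f(5) = -140, f(-5) = 120, f(10) = 480, f(-10) = -500; none is 0, so f has no rational root and is therefore irreducible over Q (a cubic with no linear factor over a field is irreducible). For an irreducible cubic, the Galois group is A_3 or S_3 according as the discriminant disc(f) = -4a^3 - 27b^2 = -4·(-51)^3 - 27·(-10)^2 = 527904 is or is not a square in Q. Here disc(f) = 527904 is not a perfect square in Q, so the Galois group of f over Q is not contained in A_3 and must be all of S_3. The splitting field has degree |S_3| = 6 over Q, so [K : Q] = 6.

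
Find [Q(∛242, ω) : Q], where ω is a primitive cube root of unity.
[Q(∛242, ω) : Q] = 6

[Q(∛242):Q] = 3 (min poly x^3 - 242, irreducible since 242 is not a perfect cube). [Q(ω):Q] = 2 (min poly x^2 + x + 1). Since Q(∛242) ⊂ R and ω ∉ R, we have ω ∉ Q(∛242), so x^2 + x + 1 remains irreducible over Q(∛242) and [Q(∛242, ω) : Q(∛242)] = 2. By the tower law, [Q(∛242, ω) : Q] = 3 · 2 = 6. (In fact Q(∛242, ω) is the splitting field of x^3 - 242 over Q.)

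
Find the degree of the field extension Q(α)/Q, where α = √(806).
[Q(α):Q] = 2

[Q(α):Q] equals the degree of the minimal polynomial of α. Here α^2 = 806 and x^2 - 806 is irreducible (d = 806 is squarefree, ≠ 1, hence not a square), so deg(m_α) = 2. Thus [Q(α):Q] = 2.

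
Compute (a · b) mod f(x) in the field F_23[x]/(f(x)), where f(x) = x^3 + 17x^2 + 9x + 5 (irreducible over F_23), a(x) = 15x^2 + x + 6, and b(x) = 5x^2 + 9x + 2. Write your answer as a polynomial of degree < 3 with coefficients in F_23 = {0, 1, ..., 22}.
a · b ≡ 13x^2 + 6x + 6 (mod f(x))

Multiply in F_23[x]: a(x)·b(x) = (15x^2 + x + 6)·(5x^2 + 9x + 2) = 6x^4 + 2x^3 + 10x + 12. This has degree ≥ 3, so divide by f(x) over F_23: 6x^4 + 2x^3 + 10x + 12 = (6x + 15)·(x^3 + 17x^2 + 9x + 5) + (13x^2 + 6x + 6). Hence a·b ≡ 13x^2 + 6x + 6 (mod f). (F_23[x]/(f) is a field with 23^3 = 12167 elements since f is irreducible of degree 3.)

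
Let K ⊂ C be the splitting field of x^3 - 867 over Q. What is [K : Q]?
[K : Q] = 6

The roots of x^3 - 867 are ∛867, ω∛867, ω^2∛867 where ω = e^(2πi/3) is a primitive cube root of unity, so K = Q(∛867, ω). Now [Q(∛867):Q] = 3 (since 867 is not a perfect cube, x^3 - 867 is irreducible) and [Q(ω):Q] = 2. Both 2 and 3 divide [K:Q], and [K:Q] ≤ 3·2 = 6, so [K:Q] = 6. (Equivalently: Q(∛867) ⊂ R but ω ∉ R, so [K : Q(∛867)] = 2.)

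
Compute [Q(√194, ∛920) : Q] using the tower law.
[Q(√194, ∛920) : Q] = 6

Let L = Q(√194, ∛920). Since Q(√194) ⊂ L and [Q(√194):Q] = 2, the tower law gives 2 | [L:Q]. Likewise Q(∛920) ⊂ L with [Q(∛920):Q] = 3 (because 920 is not a perfect cube), so 3 | [L:Q]. As gcd(2,3) = 1, [L:Q] is divisible by 6. Conversely L is generated over Q by √194 and ∛920, so [L:Q] ≤ 2·3 = 6. Therefore [Q(√194, ∛920) : Q] = 6.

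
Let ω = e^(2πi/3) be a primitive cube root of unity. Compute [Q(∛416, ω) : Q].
[Q(∛416, ω) : Q] = 6

[Q(∛416):Q] = 3 (min poly x^3 - 416, irreducible since 416 is not a perfect cube). [Q(ω):Q] = 2 (min poly x^2 + x + 1). Since Q(∛416) ⊂ R and ω ∉ R, we have ω ∉ Q(∛416), so x^2 + x + 1 remains irreducible over Q(∛416) and [Q(∛416, ω) : Q(∛416)] = 2. By the tower law, [Q(∛416, ω) : Q] = 3 · 2 = 6. (In fact Q(∛416, ω) is the splitting field of x^3 - 416 over Q.)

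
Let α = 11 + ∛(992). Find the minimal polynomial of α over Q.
m_α(x) = x^3 - 33x^2 + 363x - 2323

Set β = α - 11 = ∛(992), so β^3 = 992. Then (α - 11)^3 - 992 = 0, i.e. α is a root of g(x) = (x - 11)^3 - 992 = x^3 - 33x^2 + 363x - 2323. Since g(x) = h(x - 11) where h(x) = x^3 - 992, and h is irreducible over Q (because 992 is not a perfect cube, so h has no rational root, and a monic cubic with no rational root is irreducible), g is also irreducible (irreducibility is preserved under the substitution x → x - 11). Hence m_α(x) = x^3 - 33x^2 + 363x - 2323.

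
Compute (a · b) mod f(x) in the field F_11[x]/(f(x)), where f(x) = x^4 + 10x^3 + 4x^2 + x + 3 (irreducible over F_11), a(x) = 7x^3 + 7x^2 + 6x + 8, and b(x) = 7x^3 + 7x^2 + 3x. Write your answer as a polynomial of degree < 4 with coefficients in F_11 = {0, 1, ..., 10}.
a · b ≡ 7x^3 + x^2 + 4x + 9 (mod f(x))

Multiply in F_11[x]: a(x)·b(x) = (7x^3 + 7x^2 + 6x + 8)·(7x^3 + 7x^2 + 3x) = 5x^6 + 10x^5 + 2x^4 + 9x^3 + 8x^2 + 2x. This has degree ≥ 4, so divide by f(x) over F_11: 5x^6 + 10x^5 + 2x^4 + 9x^3 + 8x^2 + 2x = (5x^2 + 4x + 8)·(x^4 + 10x^3 + 4x^2 + x + 3) + (7x^3 + x^2 + 4x + 9). Hence a·b ≡ 7x^3 + x^2 + 4x + 9 (mod f). (F_11[x]/(f) is a field with 11^4 = 14641 elements since f is irreducible of degree 4.)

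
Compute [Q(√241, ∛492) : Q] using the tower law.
[Q(√241, ∛492) : Q] = 6

Let L = Q(√241, ∛492). Since Q(√241) ⊂ L and [Q(√241):Q] = 2, the tower law gives 2 | [L:Q]. Likewise Q(∛492) ⊂ L with [Q(∛492):Q] = 3 (because 492 is not a perfect cube), so 3 | [L:Q]. As gcd(2,3) = 1, [L:Q] is divisible by 6. Conversely L is generated over Q by √241 and ∛492, so [L:Q] ≤ 2·3 = 6. Therefore [Q(√241, ∛492) : Q] = 6.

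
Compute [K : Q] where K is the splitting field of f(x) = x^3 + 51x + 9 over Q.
[K : Q] = 6

By the rational root test, any rational root of the monic integer polynomial f(x) = x^3 + 51x + 9 must be an integer dividing the constant term 9, i.e. one of ±{1, 3, 9}. Evaluating: f(1) = 61, f(-1) = -43, f(3) = 189, f(-3) = -171, f(9) = 1197, f(-9) = -1179; none is 0, so f has no rational root and is therefore irreducible over Q (a cubic with no linear factor over a field is irreducible). For an irreducible cubic, the Galois group is A_3 or S_3 according as the discriminant disc(f) = -4a^3 - 27b^2 = -4·(51)^3 - 27·(9)^2 = -532791 is or is not a square in Q. Here disc(f) = -532791 is not a perfect square in Q, so the Galois group of f over Q is not contained in A_3 and must be all of S_3. The splitting field has degree |S_3| = 6 over Q, so [K : Q] = 6.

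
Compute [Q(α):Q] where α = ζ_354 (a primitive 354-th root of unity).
[Q(α):Q] = 116

The minimal polynomial of ζ_354 over Q is the 354-th cyclotomic polynomial Φ_354(x), which is irreducible over Q and has degree φ(354) = 116. Hence [Q(α):Q] = φ(354) = 116.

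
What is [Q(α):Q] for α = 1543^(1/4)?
[Q(α):Q] = 4

α is a root of x^4 - 1543. By Eisenstein's criterion at the prime p = 1543 (which divides the constant term 1543 but p^2 = 2380849 does not, since 1543 is squarefree), x^4 - 1543 is irreducible over Q. Hence [Q(α):Q] = 4.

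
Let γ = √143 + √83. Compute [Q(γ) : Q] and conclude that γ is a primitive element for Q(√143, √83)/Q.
[Q(γ) : Q] = 4 (equivalently, Q(γ) = Q(√143, √83))

Obviously Q(γ) ⊆ Q(√143, √83), and [Q(√143, √83):Q] = 4 (since 143, 83 are distinct squarefree integers > 1 with 11869 not a perfect square). To show equality we compute the minimal polynomial of γ. From γ = √143 + √83: γ^2 = 143 + 2√(11869) + 83 = 226 + 2√(11869), so γ^2 - 226 = 2√(11869); squaring, (γ^2 - 226)^2 = 4·11869, i.e. γ^4 - 452γ^2 + 51076 - 47476 = 0, i.e. γ^4 - 452γ^2 + 3600 = 0. So γ is a root of x^4 - 452x^2 + 3600. This polynomial is irreducible over Q: it has no rational root (each ±√143 ± √83 is irrational), and any factorization into two quadratics over Q would force √(11869) ∈ Q (pairing opposite roots) or √143, √83 ∈ Q (other pairings), all impossible. Hence [Q(γ):Q] = 4 = [Q(√143, √83):Q], so Q(γ) = Q(√143, √83).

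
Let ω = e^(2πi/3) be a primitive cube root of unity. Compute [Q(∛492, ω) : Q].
[Q(∛492, ω) : Q] = 6

[Q(∛492):Q] = 3 (min poly x^3 - 492, irreducible since 492 is not a perfect cube). [Q(ω):Q] = 2 (min poly x^2 + x + 1). Since Q(∛492) ⊂ R and ω ∉ R, we have ω ∉ Q(∛492), so x^2 + x + 1 remains irreducible over Q(∛492) and [Q(∛492, ω) : Q(∛492)] = 2. By the tower law, [Q(∛492, ω) : Q] = 3 · 2 = 6. (In fact Q(∛492, ω) is the splitting field of x^3 - 492 over Q.)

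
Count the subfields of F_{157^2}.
F_{157^2} has 2 subfields

The subfields of F_{p^n} are exactly the fields F_{p^d} for d | n (each is the fixed field of the unique index-d subgroup of Gal(F_{p^n}/F_p) ≅ Z/nZ). The divisors of n = 2 are {1, 2}, giving 2 subfields: F_{157^1}, F_{157^2}.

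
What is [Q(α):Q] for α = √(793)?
[Q(α):Q] = 2

[Q(α):Q] equals the degree of the minimal polynomial of α. Here α^2 = 793 and x^2 - 793 is irreducible (d = 793 is squarefree, ≠ 1, hence not a square), so deg(m_α) = 2. Thus [Q(α):Q] = 2.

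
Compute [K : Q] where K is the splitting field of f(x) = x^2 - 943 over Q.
[K : Q] = 2

f(x) = x^2 - 943 factors as (x - √943)(x + √943). The splitting field is K = Q(√943). Since 943 is squarefree and > 1, it is not a perfect square, so x^2 - 943 is irreducible over Q and [Q(√943) : Q] = 2. Hence [K : Q] = 2.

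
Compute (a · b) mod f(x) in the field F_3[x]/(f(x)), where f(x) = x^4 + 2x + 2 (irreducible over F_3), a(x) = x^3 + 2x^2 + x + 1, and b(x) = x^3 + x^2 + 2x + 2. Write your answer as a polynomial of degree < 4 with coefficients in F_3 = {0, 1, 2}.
a · b ≡ 2x^2 + 1 (mod f(x))

Multiply in F_3[x]: a(x)·b(x) = (x^3 + 2x^2 + x + 1)·(x^3 + x^2 + 2x + 2) = x^6 + 2x^4 + 2x^3 + x^2 + x + 2. This has degree ≥ 4, so divide by f(x) over F_3: x^6 + 2x^4 + 2x^3 + x^2 + x + 2 = (x^2 + 2)·(x^4 + 2x + 2) + (2x^2 + 1). Hence a·b ≡ 2x^2 + 1 (mod f). (F_3[x]/(f) is a field with 3^4 = 81 elements since f is irreducible of degree 4.)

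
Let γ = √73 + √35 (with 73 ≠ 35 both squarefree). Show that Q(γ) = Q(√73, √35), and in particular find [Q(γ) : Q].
[Q(γ) : Q] = 4 (equivalently, Q(γ) = Q(√73, √35))

Obviously Q(γ) ⊆ Q(√73, √35), and [Q(√73, √35):Q] = 4 (since 73, 35 are distinct squarefree integers > 1 with 2555 not a perfect square). To show equality we compute the minimal polynomial of γ. From γ = √73 + √35: γ^2 = 73 + 2√(2555) + 35 = 108 + 2√(2555), so γ^2 - 108 = 2√(2555); squaring, (γ^2 - 108)^2 = 4·2555, i.e. γ^4 - 216γ^2 + 11664 - 10220 = 0, i.e. γ^4 - 216γ^2 + 1444 = 0. So γ is a root of x^4 - 216x^2 + 1444. This polynomial is irreducible over Q: it has no rational root (each ±√73 ± √35 is irrational), and any factorization into two quadratics over Q would force √(2555) ∈ Q (pairing opposite roots) or √73, √35 ∈ Q (other pairings), all impossible. Hence [Q(γ):Q] = 4 = [Q(√73, √35):Q], so Q(γ) = Q(√73, √35).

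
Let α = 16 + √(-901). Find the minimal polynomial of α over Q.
m_α(x) = x^2 - 32x + 1157

From α - 16 = √(-901), squaring gives (α - 16)^2 = -901, i.e. α^2 - 32α + 256 = -901, so α^2 - 32α + 1157 = 0. The discriminant of x^2 - 32x + 1157 is (-32)^2 - 4·(1157) = 1024 - 4628 = -3604, and 4·(-901) is not a perfect square in Q since -901 is squarefree and ≠ 1. Hence x^2 - 32x + 1157 is irreducible over Q and is the minimal polynomial of α.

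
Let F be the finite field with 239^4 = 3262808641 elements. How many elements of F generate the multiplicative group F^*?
There are φ(3262808640) = 647921664 primitive elements

F_q^* is cyclic of order q - 1 = 3262808640. A cyclic group of order m has exactly φ(m) generators. Here m = 3262808640 = 2^6 · 3 · 5 · 7 · 13^4 · 17, so the number of primitive elements is φ(3262808640) = 647921664.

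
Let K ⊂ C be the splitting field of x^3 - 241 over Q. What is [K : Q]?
[K : Q] = 6

The roots of x^3 - 241 are ∛241, ω∛241, ω^2∛241 where ω = e^(2πi/3) is a primitive cube root of unity, so K = Q(∛241, ω). Now [Q(∛241):Q] = 3 (since 241 is not a perfect cube, x^3 - 241 is irreducible) and [Q(ω):Q] = 2. Both 2 and 3 divide [K:Q], and [K:Q] ≤ 3·2 = 6, so [K:Q] = 6. (Equivalently: Q(∛241) ⊂ R but ω ∉ R, so [K : Q(∛241)] = 2.)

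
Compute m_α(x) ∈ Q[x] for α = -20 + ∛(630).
m_α(x) = x^3 + 60x^2 + 1200x + 7370

Set β = α + 20 = ∛(630), so β^3 = 630. Then (α + 20)^3 - 630 = 0, i.e. α is a root of g(x) = (x + 20)^3 - 630 = x^3 + 60x^2 + 1200x + 7370. Since g(x) = h(x + 20) where h(x) = x^3 - 630, and h is irreducible over Q (because 630 is not a perfect cube, so h has no rational root, and a monic cubic with no rational root is irreducible), g is also irreducible (irreducibility is preserved under the substitution x → x + 20). Hence m_α(x) = x^3 + 60x^2 + 1200x + 7370.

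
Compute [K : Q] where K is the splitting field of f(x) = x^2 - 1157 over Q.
[K : Q] = 2

f(x) = x^2 - 1157 factors as (x - √1157)(x + √1157). The splitting field is K = Q(√1157). Since 1157 is squarefree and > 1, it is not a perfect square, so x^2 - 1157 is irreducible over Q and [Q(√1157) : Q] = 2. Hence [K : Q] = 2.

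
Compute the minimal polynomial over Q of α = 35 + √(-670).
m_α(x) = x^2 - 70x + 1895

From α - 35 = √(-670), squaring gives (α - 35)^2 = -670, i.e. α^2 - 70α + 1225 = -670, so α^2 - 70α + 1895 = 0. The discriminant of x^2 - 70x + 1895 is (-70)^2 - 4·(1895) = 4900 - 7580 = -2680, and 4·(-670) is not a perfect square in Q since -670 is squarefree and ≠ 1. Hence x^2 - 70x + 1895 is irreducible over Q and is the minimal polynomial of α.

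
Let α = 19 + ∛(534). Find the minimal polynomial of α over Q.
m_α(x) = x^3 - 57x^2 + 1083x - 7393

Set β = α - 19 = ∛(534), so β^3 = 534. Then (α - 19)^3 - 534 = 0, i.e. α is a root of g(x) = (x - 19)^3 - 534 = x^3 - 57x^2 + 1083x - 7393. Since g(x) = h(x - 19) where h(x) = x^3 - 534, and h is irreducible over Q (because 534 is not a perfect cube, so h has no rational root, and a monic cubic with no rational root is irreducible), g is also irreducible (irreducibility is preserved under the substitution x → x - 19). Hence m_α(x) = x^3 - 57x^2 + 1083x - 7393.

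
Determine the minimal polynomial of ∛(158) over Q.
m_α(x) = x^3 - 158

α satisfies α^3 = 158, so x^3 - 158 annihilates α. By the rational root test, a rational root p/q (in lowest terms) of x^3 - 158 would satisfy p^3 = 158 q^3, forcing q = 1 and p^3 = 158; but 158 is not a perfect cube, contradiction. A monic cubic over Q with no rational root is irreducible (any nontrivial factorization would include a linear factor). Hence x^3 - 158 is the minimal polynomial of α, and in particular [Q(α):Q] = 3.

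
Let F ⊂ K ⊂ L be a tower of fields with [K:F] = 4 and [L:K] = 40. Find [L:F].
[L:F] = 160

The tower law says that for any tower of field extensions F ⊂ K ⊂ L with finite degrees, [L:F] = [L:K] · [K:F]. Here this gives [L:F] = 40 · 4 = 160.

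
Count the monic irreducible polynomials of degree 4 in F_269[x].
There are 1309010490 monic irreducible polynomials of degree 4 over F_269

Each element of F_{269^4} that lies in no proper subfield is a root of exactly one monic irreducible of degree 4 over F_269, and each such polynomial has 4 distinct roots in F_{269^4}. By Möbius inversion the count is N_269(4) = (1/4) Σ_{d|4} μ(4/d) · 269^d = (1/4)(μ(4)·269^1 + μ(2)·269^2 + μ(1)·269^4) = 5236041960/4 = 1309010490.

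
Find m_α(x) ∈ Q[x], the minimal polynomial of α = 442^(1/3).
m_α(x) = x^3 - 442

α satisfies α^3 = 442, so x^3 - 442 annihilates α. By the rational root test, a rational root p/q (in lowest terms) of x^3 - 442 would satisfy p^3 = 442 q^3, forcing q = 1 and p^3 = 442; but 442 is not a perfect cube, contradiction. A monic cubic over Q with no rational root is irreducible (any nontrivial factorization would include a linear factor). Hence x^3 - 442 is the minimal polynomial of α, and in particular [Q(α):Q] = 3.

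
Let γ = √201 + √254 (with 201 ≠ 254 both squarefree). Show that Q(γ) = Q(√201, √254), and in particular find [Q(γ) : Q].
[Q(γ) : Q] = 4 (equivalently, Q(γ) = Q(√201, √254))

Obviously Q(γ) ⊆ Q(√201, √254), and [Q(√201, √254):Q] = 4 (since 201, 254 are distinct squarefree integers > 1 with 51054 not a perfect square). To show equality we compute the minimal polynomial of γ. From γ = √201 + √254: γ^2 = 201 + 2√(51054) + 254 = 455 + 2√(51054), so γ^2 - 455 = 2√(51054); squaring, (γ^2 - 455)^2 = 4·51054, i.e. γ^4 - 910γ^2 + 207025 - 204216 = 0, i.e. γ^4 - 910γ^2 + 2809 = 0. So γ is a root of x^4 - 910x^2 + 2809. This polynomial is irreducible over Q: it has no rational root (each ±√201 ± √254 is irrational), and any factorization into two quadratics over Q would force √(51054) ∈ Q (pairing opposite roots) or √201, √254 ∈ Q (other pairings), all impossible. Hence [Q(γ):Q] = 4 = [Q(√201, √254):Q], so Q(γ) = Q(√201, √254).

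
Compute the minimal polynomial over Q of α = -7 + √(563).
m_α(x) = x^2 + 14x - 514

From α + 7 = √(563), squaring gives (α + 7)^2 = 563, i.e. α^2 + 14α + 49 = 563, so α^2 + 14α - 514 = 0. The discriminant of x^2 + 14x - 514 is (14)^2 - 4·(-514) = 196 + 2056 = 2252, and 4·(563) is not a perfect square in Q since 563 is squarefree and ≠ 1. Hence x^2 + 14x - 514 is irreducible over Q and is the minimal polynomial of α.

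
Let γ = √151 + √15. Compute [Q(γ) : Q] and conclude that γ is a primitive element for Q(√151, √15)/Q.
[Q(γ) : Q] = 4 (equivalently, Q(γ) = Q(√151, √15))

Obviously Q(γ) ⊆ Q(√151, √15), and [Q(√151, √15):Q] = 4 (since 151, 15 are distinct squarefree integers > 1 with 2265 not a perfect square). To show equality we compute the minimal polynomial of γ. From γ = √151 + √15: γ^2 = 151 + 2√(2265) + 15 = 166 + 2√(2265), so γ^2 - 166 = 2√(2265); squaring, (γ^2 - 166)^2 = 4·2265, i.e. γ^4 - 332γ^2 + 27556 - 9060 = 0, i.e. γ^4 - 332γ^2 + 18496 = 0. So γ is a root of x^4 - 332x^2 + 18496. This polynomial is irreducible over Q: it has no rational root (each ±√151 ± √15 is irrational), and any factorization into two quadratics over Q would force √(2265) ∈ Q (pairing opposite roots) or √151, √15 ∈ Q (other pairings), all impossible. Hence [Q(γ):Q] = 4 = [Q(√151, √15):Q], so Q(γ) = Q(√151, √15).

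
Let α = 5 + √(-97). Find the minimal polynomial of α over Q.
m_α(x) = x^2 - 10x + 122

From α - 5 = √(-97), squaring gives (α - 5)^2 = -97, i.e. α^2 - 10α + 25 = -97, so α^2 - 10α + 122 = 0. The discriminant of x^2 - 10x + 122 is (-10)^2 - 4·(122) = 100 - 488 = -388, and 4·(-97) is not a perfect square in Q since -97 is squarefree and ≠ 1. Hence x^2 - 10x + 122 is irreducible over Q and is the minimal polynomial of α.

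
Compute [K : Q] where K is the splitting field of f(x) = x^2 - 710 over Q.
[K : Q] = 2

f(x) = x^2 - 710 factors as (x - √710)(x + √710). The splitting field is K = Q(√710). Since 710 is squarefree and > 1, it is not a perfect square, so x^2 - 710 is irreducible over Q and [Q(√710) : Q] = 2. Hence [K : Q] = 2.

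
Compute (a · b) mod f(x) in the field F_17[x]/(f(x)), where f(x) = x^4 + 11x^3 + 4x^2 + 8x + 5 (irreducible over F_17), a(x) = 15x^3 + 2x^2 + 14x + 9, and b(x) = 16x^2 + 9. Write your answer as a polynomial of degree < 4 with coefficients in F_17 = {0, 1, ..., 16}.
a · b ≡ 3x^3 + 4x^2 + 2x + 14 (mod f(x))

Multiply in F_17[x]: a(x)·b(x) = (15x^3 + 2x^2 + 14x + 9)·(16x^2 + 9) = 2x^5 + 15x^4 + 2x^3 + 9x^2 + 7x + 13. This has degree ≥ 4, so divide by f(x) over F_17: 2x^5 + 15x^4 + 2x^3 + 9x^2 + 7x + 13 = (2x + 10)·(x^4 + 11x^3 + 4x^2 + 8x + 5) + (3x^3 + 4x^2 + 2x + 14). Hence a·b ≡ 3x^3 + 4x^2 + 2x + 14 (mod f). (F_17[x]/(f) is a field with 17^4 = 83521 elements since f is irreducible of degree 4.)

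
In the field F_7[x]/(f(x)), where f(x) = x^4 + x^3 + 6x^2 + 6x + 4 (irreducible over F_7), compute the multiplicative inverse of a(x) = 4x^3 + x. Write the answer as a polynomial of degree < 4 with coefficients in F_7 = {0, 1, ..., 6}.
a(x)^(-1) ≡ 2x^3 + x^2 + 3x (mod f(x))

Since f is irreducible over F_7, F_7[x]/(f) is a field and a(x) ≠ 0 has an inverse. Apply the extended Euclidean algorithm to f(x) and a(x) in F_7[x]: f(x) = (2x + 2)·a(x) + (4x^2 + 4x + 4);  a(x) = (x + 6)·(4x^2 + 4x + 4) + (x + 4);  (4x^2 + 4x + 4) = (4x + 2)·(x + 4) + (3). The last nonzero remainder is the constant 3 = gcd(f, a) in F_7. Back-substituting through the division chain expresses 3 = s(x)·a(x) + t(x)·f(x) with s(x) ≡ 6x^3 + 3x^2 + 2x (mod f), so (6x^3 + 3x^2 + 2x)·a(x) ≡ 3 (mod f). Multiplying by 3^(-1) ≡ 5 in F_7 gives a(x)^(-1) ≡ 5·(6x^3 + 3x^2 + 2x) ≡ 2x^3 + x^2 + 3x (mod f). Check: (4x^3 + x)·(2x^3 + x^2 + 3x) = x^6 + 4x^5 + x^3 + 3x^2 ≡ 1 (mod x^4 + x^3 + 6x^2 + 6x + 4).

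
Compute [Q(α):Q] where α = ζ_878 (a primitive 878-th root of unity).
[Q(α):Q] = 438

The minimal polynomial of ζ_878 over Q is the 878-th cyclotomic polynomial Φ_878(x), which is irreducible over Q and has degree φ(878) = 438. Hence [Q(α):Q] = φ(878) = 438.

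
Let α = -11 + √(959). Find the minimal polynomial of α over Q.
m_α(x) = x^2 + 22x - 838

From α + 11 = √(959), squaring gives (α + 11)^2 = 959, i.e. α^2 + 22α + 121 = 959, so α^2 + 22α - 838 = 0. The discriminant of x^2 + 22x - 838 is (22)^2 - 4·(-838) = 484 + 3352 = 3836, and 4·(959) is not a perfect square in Q since 959 is squarefree and ≠ 1. Hence x^2 + 22x - 838 is irreducible over Q and is the minimal polynomial of α.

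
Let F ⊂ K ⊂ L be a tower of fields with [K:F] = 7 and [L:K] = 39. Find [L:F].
[L:F] = 273

The tower law says that for any tower of field extensions F ⊂ K ⊂ L with finite degrees, [L:F] = [L:K] · [K:F]. Here this gives [L:F] = 39 · 7 = 273.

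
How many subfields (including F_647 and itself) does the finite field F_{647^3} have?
F_{647^3} has 2 subfields

The subfields of F_{p^n} are exactly the fields F_{p^d} for d | n (each is the fixed field of the unique index-d subgroup of Gal(F_{p^n}/F_p) ≅ Z/nZ). The divisors of n = 3 are {1, 3}, giving 2 subfields: F_{647^1}, F_{647^3}.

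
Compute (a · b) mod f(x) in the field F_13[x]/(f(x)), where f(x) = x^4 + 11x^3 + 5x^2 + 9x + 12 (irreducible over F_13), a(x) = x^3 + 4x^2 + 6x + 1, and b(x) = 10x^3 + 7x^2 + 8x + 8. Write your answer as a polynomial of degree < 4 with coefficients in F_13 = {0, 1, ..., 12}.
a · b ≡ x^3 + 11x^2 + 11x + 6 (mod f(x))

Multiply in F_13[x]: a(x)·b(x) = (x^3 + 4x^2 + 6x + 1)·(10x^3 + 7x^2 + 8x + 8) = 10x^6 + 8x^5 + 5x^4 + x^3 + 9x^2 + 4x + 8. This has degree ≥ 4, so divide by f(x) over F_13: 10x^6 + 8x^5 + 5x^4 + x^3 + 9x^2 + 4x + 8 = (10x^2 + 2x + 11)·(x^4 + 11x^3 + 5x^2 + 9x + 12) + (x^3 + 11x^2 + 11x + 6). Hence a·b ≡ x^3 + 11x^2 + 11x + 6 (mod f). (F_13[x]/(f) is a field with 13^4 = 28561 elements since f is irreducible of degree 4.)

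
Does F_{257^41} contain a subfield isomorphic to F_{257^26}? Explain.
No: F_{257^26} is not a subfield of F_{257^41}

F_{p^m} embeds in F_{p^n} iff m | n. Here 26 ∤ 41 (since 41 = 1·26 + 15 with remainder 15 ≠ 0), so F_{257^26} is not a subfield of F_{257^41}. Equivalently: if it were, the tower law would give 26 = [F_{257^26}:F_257] dividing [F_{257^41}:F_257] = 41, contradiction.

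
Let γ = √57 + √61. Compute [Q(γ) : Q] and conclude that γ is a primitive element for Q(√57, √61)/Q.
[Q(γ) : Q] = 4 (equivalently, Q(γ) = Q(√57, √61))

Obviously Q(γ) ⊆ Q(√57, √61), and [Q(√57, √61):Q] = 4 (since 57, 61 are distinct squarefree integers > 1 with 3477 not a perfect square). To show equality we compute the minimal polynomial of γ. From γ = √57 + √61: γ^2 = 57 + 2√(3477) + 61 = 118 + 2√(3477), so γ^2 - 118 = 2√(3477); squaring, (γ^2 - 118)^2 = 4·3477, i.e. γ^4 - 236γ^2 + 13924 - 13908 = 0, i.e. γ^4 - 236γ^2 + 16 = 0. So γ is a root of x^4 - 236x^2 + 16. This polynomial is irreducible over Q: it has no rational root (each ±√57 ± √61 is irrational), and any factorization into two quadratics over Q would force √(3477) ∈ Q (pairing opposite roots) or √57, √61 ∈ Q (other pairings), all impossible. Hence [Q(γ):Q] = 4 = [Q(√57, √61):Q], so Q(γ) = Q(√57, √61).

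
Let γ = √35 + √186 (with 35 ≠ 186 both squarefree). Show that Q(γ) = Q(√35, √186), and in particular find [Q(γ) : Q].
[Q(γ) : Q] = 4 (equivalently, Q(γ) = Q(√35, √186))

Obviously Q(γ) ⊆ Q(√35, √186), and [Q(√35, √186):Q] = 4 (since 35, 186 are distinct squarefree integers > 1 with 6510 not a perfect square). To show equality we compute the minimal polynomial of γ. From γ = √35 + √186: γ^2 = 35 + 2√(6510) + 186 = 221 + 2√(6510), so γ^2 - 221 = 2√(6510); squaring, (γ^2 - 221)^2 = 4·6510, i.e. γ^4 - 442γ^2 + 48841 - 26040 = 0, i.e. γ^4 - 442γ^2 + 22801 = 0. So γ is a root of x^4 - 442x^2 + 22801. This polynomial is irreducible over Q: it has no rational root (each ±√35 ± √186 is irrational), and any factorization into two quadratics over Q would force √(6510) ∈ Q (pairing opposite roots) or √35, √186 ∈ Q (other pairings), all impossible. Hence [Q(γ):Q] = 4 = [Q(√35, √186):Q], so Q(γ) = Q(√35, √186).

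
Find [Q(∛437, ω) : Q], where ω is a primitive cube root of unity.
[Q(∛437, ω) : Q] = 6

[Q(∛437):Q] = 3 (min poly x^3 - 437, irreducible since 437 is not a perfect cube). [Q(ω):Q] = 2 (min poly x^2 + x + 1). Since Q(∛437) ⊂ R and ω ∉ R, we have ω ∉ Q(∛437), so x^2 + x + 1 remains irreducible over Q(∛437) and [Q(∛437, ω) : Q(∛437)] = 2. By the tower law, [Q(∛437, ω) : Q] = 3 · 2 = 6. (In fact Q(∛437, ω) is the splitting field of x^3 - 437 over Q.)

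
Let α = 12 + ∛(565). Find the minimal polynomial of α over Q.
m_α(x) = x^3 - 36x^2 + 432x - 2293

Set β = α - 12 = ∛(565), so β^3 = 565. Then (α - 12)^3 - 565 = 0, i.e. α is a root of g(x) = (x - 12)^3 - 565 = x^3 - 36x^2 + 432x - 2293. Since g(x) = h(x - 12) where h(x) = x^3 - 565, and h is irreducible over Q (because 565 is not a perfect cube, so h has no rational root, and a monic cubic with no rational root is irreducible), g is also irreducible (irreducibility is preserved under the substitution x → x - 12). Hence m_α(x) = x^3 - 36x^2 + 432x - 2293.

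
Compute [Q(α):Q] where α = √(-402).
[Q(α):Q] = 2

[Q(α):Q] equals the degree of the minimal polynomial of α. Here α^2 = -402 and x^2 + 402 is irreducible (d = -402 is squarefree, ≠ 1, hence not a square), so deg(m_α) = 2. Thus [Q(α):Q] = 2.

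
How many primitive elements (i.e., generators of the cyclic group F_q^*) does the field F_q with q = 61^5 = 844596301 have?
There are φ(844596300) = 223496000 primitive elements

F_q^* is cyclic of order q - 1 = 844596300. A cyclic group of order m has exactly φ(m) generators. Here m = 844596300 = 2^2 · 3 · 5^2 · 131 · 21491, so the number of primitive elements is φ(844596300) = 223496000.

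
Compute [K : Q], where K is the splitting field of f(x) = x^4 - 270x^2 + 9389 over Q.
[K : Q] = 4

Solving the quadratic in x^2: x^2 = (270 ± √(270^2 - 4·9389))/2 = (270 ± √35344)/2 = (270 ± 188)/2, giving x^2 = 229 or x^2 = 41. So f(x) = (x^2 - 229)(x^2 - 41) and the roots of f are ±√229, ±√41. Hence the splitting field is K = Q(√229, √41). Since 229 and 41 are distinct squarefree integers > 1, their product 9389 is not a perfect square, so √41 ∉ Q(√229). By the tower law [K:Q] = [Q(√229,√41):Q(√229)] · [Q(√229):Q] = 2 · 2 = 4.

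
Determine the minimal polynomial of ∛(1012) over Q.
m_α(x) = x^3 - 1012

α satisfies α^3 = 1012, so x^3 - 1012 annihilates α. By the rational root test, a rational root p/q (in lowest terms) of x^3 - 1012 would satisfy p^3 = 1012 q^3, forcing q = 1 and p^3 = 1012; but 1012 is not a perfect cube, contradiction. A monic cubic over Q with no rational root is irreducible (any nontrivial factorization would include a linear factor). Hence x^3 - 1012 is the minimal polynomial of α, and in particular [Q(α):Q] = 3.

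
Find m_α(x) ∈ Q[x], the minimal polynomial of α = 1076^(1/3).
m_α(x) = x^3 - 1076

α satisfies α^3 = 1076, so x^3 - 1076 annihilates α. By the rational root test, a rational root p/q (in lowest terms) of x^3 - 1076 would satisfy p^3 = 1076 q^3, forcing q = 1 and p^3 = 1076; but 1076 is not a perfect cube, contradiction. A monic cubic over Q with no rational root is irreducible (any nontrivial factorization would include a linear factor). Hence x^3 - 1076 is the minimal polynomial of α, and in particular [Q(α):Q] = 3.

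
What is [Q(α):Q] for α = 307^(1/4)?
[Q(α):Q] = 4

α is a root of x^4 - 307. By Eisenstein's criterion at the prime p = 307 (which divides the constant term 307 but p^2 = 94249 does not, since 307 is squarefree), x^4 - 307 is irreducible over Q. Hence [Q(α):Q] = 4.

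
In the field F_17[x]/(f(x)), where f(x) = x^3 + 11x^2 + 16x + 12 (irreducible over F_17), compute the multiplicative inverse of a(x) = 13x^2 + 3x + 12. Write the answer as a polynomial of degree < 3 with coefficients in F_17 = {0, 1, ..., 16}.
a(x)^(-1) ≡ 14x^2 + 9x + 3 (mod f(x))

Since f is irreducible over F_17, F_17[x]/(f) is a field and a(x) ≠ 0 has an inverse. Apply the extended Euclidean algorithm to f(x) and a(x) in F_17[x]: f(x) = (4x + 13)·a(x) + (14x + 9);  a(x) = (7x + 3)·(14x + 9) + (2). The last nonzero remainder is the constant 2 = gcd(f, a) in F_17. Back-substituting through the division chain expresses 2 = s(x)·a(x) + t(x)·f(x) with s(x) ≡ 11x^2 + x + 6 (mod f), so (11x^2 + x + 6)·a(x) ≡ 2 (mod f). Multiplying by 2^(-1) ≡ 9 in F_17 gives a(x)^(-1) ≡ 9·(11x^2 + x + 6) ≡ 14x^2 + 9x + 3 (mod f). Check: (13x^2 + 3x + 12)·(14x^2 + 9x + 3) = 12x^4 + 6x^3 + 13x^2 + 15x + 2 ≡ 1 (mod x^3 + 11x^2 + 16x + 12).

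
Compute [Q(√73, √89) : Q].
[Q(√73, √89) : Q] = 4

[Q(√73):Q] = 2 (min poly x^2 - 73, irreducible since 73 is squarefree > 1). For the top step, suppose √89 ∈ Q(√73), say √89 = c + d√73 with c, d ∈ Q. Squaring: 89 = c^2 + 73d^2 + 2cd√73. Since √73 ∉ Q this forces 2cd = 0. If d = 0 then √89 = c ∈ Q, contradicting 89 squarefree > 1. If c = 0 then 89 = 73d^2, so 73·89 = (73d)^2 is a perfect square in Q — but 73·89 = 6497 is not a perfect square (since 73 and 89 are distinct squarefree integers). Contradiction. Hence √89 ∉ Q(√73), so x^2 - 89 stays irreducible over Q(√73) and [Q(√73, √89) : Q(√73)] = 2. By the tower law, [Q(√73, √89) : Q] = 2 · 2 = 4.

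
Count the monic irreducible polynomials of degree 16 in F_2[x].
There are 4080 monic irreducible polynomials of degree 16 over F_2

Each element of F_{2^16} that lies in no proper subfield is a root of exactly one monic irreducible of degree 16 over F_2, and each such polynomial has 16 distinct roots in F_{2^16}. By Möbius inversion the count is N_2(16) = (1/16) Σ_{d|16} μ(16/d) · 2^d = (1/16)(μ(16)·2^1 + μ(8)·2^2 + μ(4)·2^4 + μ(2)·2^8 + μ(1)·2^16) = 65280/16 = 4080.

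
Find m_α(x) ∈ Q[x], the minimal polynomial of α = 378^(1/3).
m_α(x) = x^3 - 378

α satisfies α^3 = 378, so x^3 - 378 annihilates α. By the rational root test, a rational root p/q (in lowest terms) of x^3 - 378 would satisfy p^3 = 378 q^3, forcing q = 1 and p^3 = 378; but 378 is not a perfect cube, contradiction. A monic cubic over Q with no rational root is irreducible (any nontrivial factorization would include a linear factor). Hence x^3 - 378 is the minimal polynomial of α, and in particular [Q(α):Q] = 3.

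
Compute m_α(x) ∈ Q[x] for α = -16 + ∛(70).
m_α(x) = x^3 + 48x^2 + 768x + 4026

Set β = α + 16 = ∛(70), so β^3 = 70. Then (α + 16)^3 - 70 = 0, i.e. α is a root of g(x) = (x + 16)^3 - 70 = x^3 + 48x^2 + 768x + 4026. Since g(x) = h(x + 16) where h(x) = x^3 - 70, and h is irreducible over Q (because 70 is not a perfect cube, so h has no rational root, and a monic cubic with no rational root is irreducible), g is also irreducible (irreducibility is preserved under the substitution x → x + 16). Hence m_α(x) = x^3 + 48x^2 + 768x + 4026.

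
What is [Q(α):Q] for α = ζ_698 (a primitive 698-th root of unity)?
[Q(α):Q] = 348

The minimal polynomial of ζ_698 over Q is the 698-th cyclotomic polynomial Φ_698(x), which is irreducible over Q and has degree φ(698) = 348. Hence [Q(α):Q] = φ(698) = 348.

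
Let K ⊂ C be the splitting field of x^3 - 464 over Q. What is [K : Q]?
[K : Q] = 6

The roots of x^3 - 464 are ∛464, ω∛464, ω^2∛464 where ω = e^(2πi/3) is a primitive cube root of unity, so K = Q(∛464, ω). Now [Q(∛464):Q] = 3 (since 464 is not a perfect cube, x^3 - 464 is irreducible) and [Q(ω):Q] = 2. Both 2 and 3 divide [K:Q], and [K:Q] ≤ 3·2 = 6, so [K:Q] = 6. (Equivalently: Q(∛464) ⊂ R but ω ∉ R, so [K : Q(∛464)] = 2.)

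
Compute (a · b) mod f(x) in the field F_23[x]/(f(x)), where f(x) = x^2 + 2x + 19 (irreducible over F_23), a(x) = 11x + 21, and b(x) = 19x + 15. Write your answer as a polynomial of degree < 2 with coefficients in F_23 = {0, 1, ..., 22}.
a · b ≡ 8x + 1 (mod f(x))

Multiply in F_23[x]: a(x)·b(x) = (11x + 21)·(19x + 15) = 2x^2 + 12x + 16. This has degree ≥ 2, so divide by f(x) over F_23: 2x^2 + 12x + 16 = (2)·(x^2 + 2x + 19) + (8x + 1). Hence a·b ≡ 8x + 1 (mod f). (F_23[x]/(f) is a field with 23^2 = 529 elements since f is irreducible of degree 2.)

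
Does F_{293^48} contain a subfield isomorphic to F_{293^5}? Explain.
No: F_{293^5} is not a subfield of F_{293^48}

F_{p^m} embeds in F_{p^n} iff m | n. Here 5 ∤ 48 (since 48 = 9·5 + 3 with remainder 3 ≠ 0), so F_{293^5} is not a subfield of F_{293^48}. Equivalently: if it were, the tower law would give 5 = [F_{293^5}:F_293] dividing [F_{293^48}:F_293] = 48, contradiction.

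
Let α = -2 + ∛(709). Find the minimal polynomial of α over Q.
m_α(x) = x^3 + 6x^2 + 12x - 701

Set β = α + 2 = ∛(709), so β^3 = 709. Then (α + 2)^3 - 709 = 0, i.e. α is a root of g(x) = (x + 2)^3 - 709 = x^3 + 6x^2 + 12x - 701. Since g(x) = h(x + 2) where h(x) = x^3 - 709, and h is irreducible over Q (because 709 is not a perfect cube, so h has no rational root, and a monic cubic with no rational root is irreducible), g is also irreducible (irreducibility is preserved under the substitution x → x + 2). Hence m_α(x) = x^3 + 6x^2 + 12x - 701.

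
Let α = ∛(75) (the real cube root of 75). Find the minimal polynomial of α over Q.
m_α(x) = x^3 - 75

α satisfies α^3 = 75, so x^3 - 75 annihilates α. By the rational root test, a rational root p/q (in lowest terms) of x^3 - 75 would satisfy p^3 = 75 q^3, forcing q = 1 and p^3 = 75; but 75 is not a perfect cube, contradiction. A monic cubic over Q with no rational root is irreducible (any nontrivial factorization would include a linear factor). Hence x^3 - 75 is the minimal polynomial of α, and in particular [Q(α):Q] = 3.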